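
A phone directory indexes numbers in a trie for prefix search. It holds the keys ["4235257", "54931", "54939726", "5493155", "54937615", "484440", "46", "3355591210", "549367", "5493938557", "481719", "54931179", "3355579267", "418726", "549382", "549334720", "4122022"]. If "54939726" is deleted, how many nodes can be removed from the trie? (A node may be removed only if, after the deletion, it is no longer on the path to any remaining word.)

3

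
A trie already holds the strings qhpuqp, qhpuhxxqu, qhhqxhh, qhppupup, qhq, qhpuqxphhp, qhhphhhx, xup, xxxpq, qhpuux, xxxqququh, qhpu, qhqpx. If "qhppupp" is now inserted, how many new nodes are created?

Walking "qhppupp" from the root, the first 6 characters ("qhppup") follow existing edges; "p" is the first miss.
So 7 − 6 = 1 new nodes.

1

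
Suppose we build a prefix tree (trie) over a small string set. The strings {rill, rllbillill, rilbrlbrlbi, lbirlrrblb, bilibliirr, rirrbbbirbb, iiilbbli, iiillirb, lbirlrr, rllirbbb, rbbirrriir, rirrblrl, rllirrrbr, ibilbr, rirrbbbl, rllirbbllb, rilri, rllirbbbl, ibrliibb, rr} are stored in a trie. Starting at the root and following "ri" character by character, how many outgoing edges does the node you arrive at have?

The children of the "ri" node are the distinct next characters among strings starting with "ri".
Characters that immediately follow "ri" among the stored strings: {l, r}.
That node has 2 child edges.

2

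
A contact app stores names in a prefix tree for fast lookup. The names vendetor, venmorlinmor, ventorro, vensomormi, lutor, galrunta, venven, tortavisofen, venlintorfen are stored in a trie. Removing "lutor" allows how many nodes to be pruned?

A node on "lutor"'s path can go only if nothing else ends at it or branches off below it.
No other word shares any prefix with "lutor", so all 5 of its nodes go.
Nodes removed: 5

5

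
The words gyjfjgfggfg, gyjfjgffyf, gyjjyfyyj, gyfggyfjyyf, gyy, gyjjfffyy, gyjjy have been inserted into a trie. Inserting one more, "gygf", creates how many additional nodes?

The longest prefix of "gygf" already in the trie is "gy" (length 2).
New nodes needed: |"gygf"| − 2 = 4 − 2 = 2.

2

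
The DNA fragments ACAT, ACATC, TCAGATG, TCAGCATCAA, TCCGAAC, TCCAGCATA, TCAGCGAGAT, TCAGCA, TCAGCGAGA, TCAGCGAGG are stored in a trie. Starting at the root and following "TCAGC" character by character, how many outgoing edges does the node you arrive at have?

The children of the "TCAGC" node are the distinct next characters among strings starting with "TCAGC".
Distinct next characters after "TCAGC": A, G.
That node has 2 child edges.

2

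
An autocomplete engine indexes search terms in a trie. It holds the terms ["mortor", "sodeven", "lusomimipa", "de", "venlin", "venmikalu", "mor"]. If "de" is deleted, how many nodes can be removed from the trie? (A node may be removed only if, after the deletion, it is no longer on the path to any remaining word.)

2

After clearing the end-marker at "de", prune upward until reaching a node still needed by another word.
No other word shares any prefix with "de", so all 2 of its nodes go.
Nodes removed: 2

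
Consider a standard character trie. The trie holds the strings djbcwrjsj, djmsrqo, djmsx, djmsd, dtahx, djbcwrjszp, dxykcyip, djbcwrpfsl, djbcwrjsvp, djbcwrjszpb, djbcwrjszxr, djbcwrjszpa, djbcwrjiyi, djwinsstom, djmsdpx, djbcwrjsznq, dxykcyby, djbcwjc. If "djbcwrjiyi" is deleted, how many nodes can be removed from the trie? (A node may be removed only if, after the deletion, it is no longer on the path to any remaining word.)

3

Walk "djbcwrjiyi" from the leaf back toward the root, removing each node that no remaining word uses.
The suffix "iyi" (3 nodes) is used only by "djbcwrjiyi"; the node for "djbcwrj" still has the child "s", so pruning stops there.
Nodes removed: 3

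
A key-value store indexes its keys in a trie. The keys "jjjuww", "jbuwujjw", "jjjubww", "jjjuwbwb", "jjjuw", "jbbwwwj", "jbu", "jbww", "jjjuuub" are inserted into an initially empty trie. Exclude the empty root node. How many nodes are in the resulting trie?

29

Trace insertions, counting only characters that open a new branch:
  "jjjuww" → 6 new (j, j, j, u, w, w)
  "jbuwujjw" → prefix "j" already present; 7 new (b, u, w, u, j, j, w)
  "jjjubww" → prefix "jjju" already present; 3 new (b, w, w)
  "jjjuwbwb" → prefix "jjjuw" already present; 3 new (b, w, b)
  "jjjuw" → prefix "jjjuw" already present; 0 new (none)
  "jbbwwwj" → prefix "jb" already present; 5 new (b, w, w, w, j)
  "jbu" → prefix "jbu" already present; 0 new (none)
  "jbww" → prefix "jb" already present; 2 new (w, w)
  "jjjuuub" → prefix "jjju" already present; 3 new (u, u, b)
Total nodes = 6 + 7 + 3 + 3 + 0 + 5 + 0 + 2 + 3 = 29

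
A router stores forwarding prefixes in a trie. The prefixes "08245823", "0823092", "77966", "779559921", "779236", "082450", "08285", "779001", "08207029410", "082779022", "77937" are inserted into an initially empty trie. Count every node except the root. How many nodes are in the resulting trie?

Trace insertions, counting only characters that open a new branch:
  "08245823" → 8 new (0, 8, 2, 4, 5, 8, 2, 3)
  "0823092" → prefix "082" already present; 4 new (3, 0, 9, 2)
  "77966" → 5 new (7, 7, 9, 6, 6)
  "779559921" → prefix "779" already present; 6 new (5, 5, 9, 9, 2, 1)
  "779236" → prefix "779" already present; 3 new (2, 3, 6)
  "082450" → prefix "08245" already present; 1 new (0)
  "08285" → prefix "082" already present; 2 new (8, 5)
  "779001" → prefix "779" already present; 3 new (0, 0, 1)
  "08207029410" → prefix "082" already present; 8 new (0, 7, 0, 2, 9, 4, 1, 0)
  "082779022" → prefix "082" already present; 6 new (7, 7, 9, 0, 2, 2)
  "77937" → prefix "779" already present; 2 new (3, 7)
Total nodes = 8 + 4 + 5 + 6 + 3 + 1 + 2 + 3 + 8 + 6 + 2 = 48

48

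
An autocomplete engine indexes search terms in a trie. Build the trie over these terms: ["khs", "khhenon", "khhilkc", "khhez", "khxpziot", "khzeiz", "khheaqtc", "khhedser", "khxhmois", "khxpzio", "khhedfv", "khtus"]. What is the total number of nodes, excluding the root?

Trace insertions, counting only characters that open a new branch:
  "khs" → 3 new (k, h, s)
  "khhenon" → prefix "kh" already present; 5 new (h, e, n, o, n)
  "khhilkc" → prefix "khh" already present; 4 new (i, l, k, c)
  "khhez" → prefix "khhe" already present; 1 new (z)
  "khxpziot" → prefix "kh" already present; 6 new (x, p, z, i, o, t)
  "khzeiz" → prefix "kh" already present; 4 new (z, e, i, z)
  "khheaqtc" → prefix "khhe" already present; 4 new (a, q, t, c)
  "khhedser" → prefix "khhe" already present; 4 new (d, s, e, r)
  "khxhmois" → prefix "khx" already present; 5 new (h, m, o, i, s)
  "khxpzio" → prefix "khxpzio" already present; 0 new (none)
  "khhedfv" → prefix "khhed" already present; 2 new (f, v)
  "khtus" → prefix "kh" already present; 3 new (t, u, s)
Total nodes = 3 + 5 + 4 + 1 + 6 + 4 + 4 + 4 + 5 + 0 + 2 + 3 = 41

41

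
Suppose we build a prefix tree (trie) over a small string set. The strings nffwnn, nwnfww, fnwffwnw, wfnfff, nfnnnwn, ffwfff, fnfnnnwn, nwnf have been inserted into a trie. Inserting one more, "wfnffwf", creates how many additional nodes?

2

The longest prefix of "wfnffwf" already in the trie is "wfnff" (length 5).
New nodes needed: |"wfnffwf"| − 5 = 7 − 5 = 2.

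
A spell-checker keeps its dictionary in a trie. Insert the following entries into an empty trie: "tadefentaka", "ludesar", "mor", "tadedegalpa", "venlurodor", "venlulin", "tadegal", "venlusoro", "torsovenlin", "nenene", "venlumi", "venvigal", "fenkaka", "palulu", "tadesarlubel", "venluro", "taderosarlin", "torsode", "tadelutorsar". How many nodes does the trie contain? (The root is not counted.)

For each word, the new-node count is its length minus the longest prefix already in the trie:
  "tadefentaka" → 11 new (t, a, d, e, f, e, n, t, a, k, a)
  "ludesar" → 7 new (l, u, d, e, s, a, r)
  "mor" → 3 new (m, o, r)
  "tadedegalpa" → prefix "tade" already present; 7 new (d, e, g, a, l, p, a)
  "venlurodor" → 10 new (v, e, n, l, u, r, o, d, o, r)
  "venlulin" → prefix "venlu" already present; 3 new (l, i, n)
  "tadegal" → prefix "tade" already present; 3 new (g, a, l)
  "venlusoro" → prefix "venlu" already present; 4 new (s, o, r, o)
  "torsovenlin" → prefix "t" already present; 10 new (o, r, s, o, v, e, n, l, i, n)
  "nenene" → 6 new (n, e, n, e, n, e)
  "venlumi" → prefix "venlu" already present; 2 new (m, i)
  "venvigal" → prefix "ven" already present; 5 new (v, i, g, a, l)
  "fenkaka" → 7 new (f, e, n, k, a, k, a)
  "palulu" → 6 new (p, a, l, u, l, u)
  "tadesarlubel" → prefix "tade" already present; 8 new (s, a, r, l, u, b, e, l)
  "venluro" → prefix "venluro" already present; 0 new (none)
  "taderosarlin" → prefix "tade" already present; 8 new (r, o, s, a, r, l, i, n)
  "torsode" → prefix "torso" already present; 2 new (d, e)
  "tadelutorsar" → prefix "tade" already present; 8 new (l, u, t, o, r, s, a, r)
Total nodes = 11 + 7 + 3 + 7 + 10 + 3 + 3 + 4 + 10 + 6 + 2 + 5 + 7 + 6 + 8 + 0 + 8 + 2 + 8 = 110

110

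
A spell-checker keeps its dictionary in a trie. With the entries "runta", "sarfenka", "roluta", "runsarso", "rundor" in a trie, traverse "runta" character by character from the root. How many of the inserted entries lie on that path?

Check each prefix of "runta" against the stored set — each match is an end-marker on the path.
Prefixes of the query that are stored words: "runta"
Count: 1

1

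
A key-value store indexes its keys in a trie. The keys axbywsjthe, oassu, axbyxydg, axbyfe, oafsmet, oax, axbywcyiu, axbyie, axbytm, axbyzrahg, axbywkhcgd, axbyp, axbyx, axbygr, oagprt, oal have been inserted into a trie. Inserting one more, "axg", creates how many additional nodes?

1

"ax" is already a path in the trie; the remaining "g" must be added.
So 3 − 2 = 1 new nodes.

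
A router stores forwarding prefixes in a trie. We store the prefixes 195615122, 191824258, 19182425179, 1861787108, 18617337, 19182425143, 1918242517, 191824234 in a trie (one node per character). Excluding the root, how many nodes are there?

Trie structure (* marks end of a word):
(root)
└─ 1
   ├─ 8
   │  └─ 6
   │     └─ 1
   │        └─ 7
   │           ├─ 3
   │           │  └─ 3
   │           │     └─ 7 *
   │           └─ 8
   │              └─ 7
   │                 └─ 1
   │                    └─ 0
   │                       └─ 8 *
   └─ 9
      ├─ 1
      │  └─ 8
      │     └─ 2
      │        └─ 4
      │           └─ 2
      │              ├─ 3
      │              │  └─ 4 *
      │              └─ 5
      │                 ├─ 1
      │                 │  ├─ 4
      │                 │  │  └─ 3 *
      │                 │  └─ 7 *
      │                 │     └─ 9 *
      │                 └─ 8 *
      └─ 5
         └─ 6
            └─ 1
               └─ 5
                  └─ 1
                     └─ 2
                        └─ 2 *
Counting every labelled node above: 35.

35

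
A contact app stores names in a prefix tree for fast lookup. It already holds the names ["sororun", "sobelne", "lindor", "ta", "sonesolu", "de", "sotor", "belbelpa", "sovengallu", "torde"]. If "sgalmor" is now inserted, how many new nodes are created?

The longest prefix of "sgalmor" already in the trie is "s" (length 1).
Each of the 6 remaining characters creates one node.

6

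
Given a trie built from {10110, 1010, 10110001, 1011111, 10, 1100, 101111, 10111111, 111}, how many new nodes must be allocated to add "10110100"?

"10110" is already a path in the trie; the remaining "100" must be added.
So 8 − 5 = 3 new nodes.

3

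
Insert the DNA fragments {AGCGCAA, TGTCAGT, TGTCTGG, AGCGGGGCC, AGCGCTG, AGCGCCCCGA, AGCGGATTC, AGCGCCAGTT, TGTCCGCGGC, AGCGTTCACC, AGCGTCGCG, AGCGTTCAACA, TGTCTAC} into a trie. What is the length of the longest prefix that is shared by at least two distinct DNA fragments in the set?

The deepest shared node is where two words last agree before diverging.
e.g. "AGCGTTCAACA" and "AGCGTTCACC" share the prefix "AGCGTTCA" of length 8; no pair shares a longer one.
Longest shared-prefix length: 8

8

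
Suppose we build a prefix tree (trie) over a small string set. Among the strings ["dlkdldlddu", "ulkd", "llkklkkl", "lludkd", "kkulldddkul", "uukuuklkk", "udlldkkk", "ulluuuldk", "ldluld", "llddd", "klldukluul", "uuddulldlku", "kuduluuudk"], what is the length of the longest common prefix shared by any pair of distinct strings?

2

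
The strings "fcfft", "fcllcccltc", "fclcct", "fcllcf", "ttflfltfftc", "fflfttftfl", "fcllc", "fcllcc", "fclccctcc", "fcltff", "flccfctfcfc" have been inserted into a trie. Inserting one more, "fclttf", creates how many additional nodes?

"fclt" is already a path in the trie; the remaining "tf" must be added.
New nodes needed: |"fclttf"| − 4 = 6 − 4 = 2.

2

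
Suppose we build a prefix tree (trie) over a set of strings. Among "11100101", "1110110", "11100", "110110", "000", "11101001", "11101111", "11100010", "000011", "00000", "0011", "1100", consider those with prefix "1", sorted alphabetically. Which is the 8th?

Filter for "1…" and sort: "1100", "110110", "11100", "11100010", "11100101", "11101001", "1110110", "11101111"
Position 8: 11101111

11101111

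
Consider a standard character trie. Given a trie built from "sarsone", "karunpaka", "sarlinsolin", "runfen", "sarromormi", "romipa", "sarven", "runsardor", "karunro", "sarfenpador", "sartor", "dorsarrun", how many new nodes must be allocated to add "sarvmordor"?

6

Walking "sarvmordor" from the root, the first 4 characters ("sarv") follow existing edges; "m" is the first miss.
Each of the 6 remaining characters creates one node.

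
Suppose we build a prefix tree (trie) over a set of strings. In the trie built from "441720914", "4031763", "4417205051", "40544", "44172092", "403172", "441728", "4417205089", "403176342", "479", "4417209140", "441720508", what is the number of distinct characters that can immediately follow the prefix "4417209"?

2

Follow the path "4417209" to its node, then look at its outgoing edges.
Characters that immediately follow "4417209" among the stored strings: {1, 2}.
That node has 2 child edges.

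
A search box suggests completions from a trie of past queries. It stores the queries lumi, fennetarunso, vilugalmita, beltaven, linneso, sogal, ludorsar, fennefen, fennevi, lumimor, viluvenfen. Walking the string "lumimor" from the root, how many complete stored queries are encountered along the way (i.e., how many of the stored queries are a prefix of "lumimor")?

Walk "lumimor" from the root; an end-of-word marker is hit whenever a stored word is a prefix of "lumimor".
Prefixes of the query that are stored words: "lumi", "lumimor"
Count: 2

2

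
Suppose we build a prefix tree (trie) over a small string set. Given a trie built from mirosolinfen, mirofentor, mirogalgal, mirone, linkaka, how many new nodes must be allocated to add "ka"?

2

"ka" shares no prefix with any stored word, so all 2 characters open new nodes.
2 − 0 = 2 new nodes.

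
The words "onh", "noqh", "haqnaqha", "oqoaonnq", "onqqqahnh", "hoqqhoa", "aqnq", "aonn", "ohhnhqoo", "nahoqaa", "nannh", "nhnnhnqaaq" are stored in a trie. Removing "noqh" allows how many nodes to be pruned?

3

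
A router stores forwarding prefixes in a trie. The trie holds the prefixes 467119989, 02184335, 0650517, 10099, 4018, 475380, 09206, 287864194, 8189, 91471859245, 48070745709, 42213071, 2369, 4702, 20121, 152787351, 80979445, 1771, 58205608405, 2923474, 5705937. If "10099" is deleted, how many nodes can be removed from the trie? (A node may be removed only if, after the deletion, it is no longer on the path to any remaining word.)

4

After clearing the end-marker at "10099", prune upward until reaching a node still needed by another word.
The suffix "0099" (4 nodes) is used only by "10099"; the node for "1" still has the child "5", so pruning stops there.
Nodes removed: 4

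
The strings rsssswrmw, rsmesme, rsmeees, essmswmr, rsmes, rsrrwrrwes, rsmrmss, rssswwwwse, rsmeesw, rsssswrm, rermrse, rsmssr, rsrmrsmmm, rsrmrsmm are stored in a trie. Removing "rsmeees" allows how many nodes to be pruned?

Walk "rsmeees" from the leaf back toward the root, removing each node that no remaining word uses.
The suffix "es" (2 nodes) is used only by "rsmeees"; the node for "rsmee" still has the child "s", so pruning stops there.
Nodes removed: 2

2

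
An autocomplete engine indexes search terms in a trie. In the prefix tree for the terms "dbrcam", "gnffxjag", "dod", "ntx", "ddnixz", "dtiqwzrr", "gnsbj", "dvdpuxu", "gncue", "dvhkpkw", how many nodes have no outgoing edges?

10

A leaf is a node with no children — equivalently, the end of a word that is not a proper prefix of any other stored word.
Those words: "dbrcam", "ddnixz", "dod", "dtiqwzrr", "dvdpuxu", "dvhkpkw", "gncue", "gnffxjag", "gnsbj", "ntx"
Leaf count: 10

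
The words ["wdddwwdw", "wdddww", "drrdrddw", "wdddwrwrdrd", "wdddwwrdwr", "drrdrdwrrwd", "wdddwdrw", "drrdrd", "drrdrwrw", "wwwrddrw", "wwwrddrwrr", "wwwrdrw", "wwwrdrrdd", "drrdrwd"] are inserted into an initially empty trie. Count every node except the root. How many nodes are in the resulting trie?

52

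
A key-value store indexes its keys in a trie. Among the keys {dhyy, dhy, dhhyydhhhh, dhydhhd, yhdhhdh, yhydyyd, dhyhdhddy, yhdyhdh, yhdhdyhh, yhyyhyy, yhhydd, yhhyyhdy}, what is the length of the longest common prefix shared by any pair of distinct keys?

4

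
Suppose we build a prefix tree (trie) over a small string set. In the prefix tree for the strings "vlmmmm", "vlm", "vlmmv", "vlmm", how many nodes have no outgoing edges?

A leaf is a node with no children — equivalently, the end of a word that is not a proper prefix of any other stored word.
Those words: "vlmmmm", "vlmmv"
Leaf count: 2

2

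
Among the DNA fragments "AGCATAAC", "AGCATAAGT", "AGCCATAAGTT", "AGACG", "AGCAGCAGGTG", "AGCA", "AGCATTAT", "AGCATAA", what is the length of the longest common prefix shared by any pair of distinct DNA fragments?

Look for the deepest trie node that still has at least two words in its subtree.
"AGCATAA" and "AGCATAAC" agree on "AGCATAA" (7 characters) before diverging; nothing deeper is shared.
Longest shared-prefix length: 7

7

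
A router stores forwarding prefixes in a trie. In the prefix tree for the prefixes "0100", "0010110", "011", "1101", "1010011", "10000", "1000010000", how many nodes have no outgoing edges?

6

A leaf is a node with no children — equivalently, the end of a word that is not a proper prefix of any other stored word.
Those words: "0010110", "0100", "011", "1000010000", "1010011", "1101"
Leaf count: 6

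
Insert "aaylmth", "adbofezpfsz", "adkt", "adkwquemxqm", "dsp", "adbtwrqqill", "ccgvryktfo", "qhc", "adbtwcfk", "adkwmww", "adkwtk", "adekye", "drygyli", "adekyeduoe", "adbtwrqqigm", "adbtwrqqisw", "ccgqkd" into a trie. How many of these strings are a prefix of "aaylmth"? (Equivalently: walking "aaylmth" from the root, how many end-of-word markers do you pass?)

1

Traverse "aaylmth" character by character; count nodes along the way that are marked as word ends.
Prefixes of the query that are stored words: "aaylmth"
Count: 1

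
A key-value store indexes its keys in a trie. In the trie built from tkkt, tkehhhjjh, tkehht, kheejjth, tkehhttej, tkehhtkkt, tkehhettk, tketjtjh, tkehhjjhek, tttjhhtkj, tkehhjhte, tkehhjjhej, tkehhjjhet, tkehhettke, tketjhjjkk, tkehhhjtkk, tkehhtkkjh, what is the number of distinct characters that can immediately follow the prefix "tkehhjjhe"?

The children of the "tkehhjjhe" node are the distinct next characters among strings starting with "tkehhjjhe".
Characters that immediately follow "tkehhjjhe" among the stored strings: {j, k, t}.
That node has 3 child edges.

3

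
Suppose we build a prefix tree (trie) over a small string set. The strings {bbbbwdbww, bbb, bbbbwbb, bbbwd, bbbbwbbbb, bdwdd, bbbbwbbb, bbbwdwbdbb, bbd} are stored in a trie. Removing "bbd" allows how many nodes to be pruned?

1

Walk "bbd" from the leaf back toward the root, removing each node that no remaining word uses.
The suffix "d" (1 node) is used only by "bbd"; the node for "bb" still has the child "b", so pruning stops there.
Nodes removed: 1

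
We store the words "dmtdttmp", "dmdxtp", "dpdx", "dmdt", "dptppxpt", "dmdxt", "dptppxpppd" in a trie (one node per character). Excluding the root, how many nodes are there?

25

Trace insertions, counting only characters that open a new branch:
  "dmtdttmp" → 8 new (d, m, t, d, t, t, m, p)
  "dmdxtp" → prefix "dm" already present; 4 new (d, x, t, p)
  "dpdx" → prefix "d" already present; 3 new (p, d, x)
  "dmdt" → prefix "dmd" already present; 1 new (t)
  "dptppxpt" → prefix "dp" already present; 6 new (t, p, p, x, p, t)
  "dmdxt" → prefix "dmdxt" already present; 0 new (none)
  "dptppxpppd" → prefix "dptppxp" already present; 3 new (p, p, d)
Total nodes = 8 + 4 + 3 + 1 + 6 + 0 + 3 = 25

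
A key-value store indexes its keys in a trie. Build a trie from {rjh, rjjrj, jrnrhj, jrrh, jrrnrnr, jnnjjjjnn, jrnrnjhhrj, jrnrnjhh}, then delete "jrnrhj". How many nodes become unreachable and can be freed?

Walk "jrnrhj" from the leaf back toward the root, removing each node that no remaining word uses.
The suffix "hj" (2 nodes) is used only by "jrnrhj"; the node for "jrnr" still has the child "n", so pruning stops there.
Nodes removed: 2

2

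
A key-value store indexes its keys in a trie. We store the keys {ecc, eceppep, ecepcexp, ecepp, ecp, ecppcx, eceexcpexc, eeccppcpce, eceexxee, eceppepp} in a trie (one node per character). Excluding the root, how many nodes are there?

36

Trie structure (* marks end of a word):
(root)
└─ e
   ├─ c
   │  ├─ c *
   │  ├─ e
   │  │  ├─ e
   │  │  │  └─ x
   │  │  │     ├─ c
   │  │  │     │  └─ p
   │  │  │     │     └─ e
   │  │  │     │        └─ x
   │  │  │     │           └─ c *
   │  │  │     └─ x
   │  │  │        └─ e
   │  │  │           └─ e *
   │  │  └─ p
   │  │     ├─ c
   │  │     │  └─ e
   │  │     │     └─ x
   │  │     │        └─ p *
   │  │     └─ p *
   │  │        └─ e
   │  │           └─ p *
   │  │              └─ p *
   │  └─ p *
   │     └─ p
   │        └─ c
   │           └─ x *
   └─ e
      └─ c
         └─ c
            └─ p
               └─ p
                  └─ c
                     └─ p
                        └─ c
                           └─ e *
Counting every labelled node above: 36.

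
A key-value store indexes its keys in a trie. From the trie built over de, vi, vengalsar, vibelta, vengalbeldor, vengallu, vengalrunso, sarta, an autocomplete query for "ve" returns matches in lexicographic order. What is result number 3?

DFS of the "ve" subtree visits, in order: "vengalbeldor", "vengallu", "vengalrunso", "vengalsar"
Position 3: vengalrunso

vengalrunso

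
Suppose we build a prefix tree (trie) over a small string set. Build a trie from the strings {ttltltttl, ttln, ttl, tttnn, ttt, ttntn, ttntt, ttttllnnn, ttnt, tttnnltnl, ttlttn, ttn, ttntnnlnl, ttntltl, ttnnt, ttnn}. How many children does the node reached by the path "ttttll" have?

Walk "ttttll" from the root, arriving at one node.
Distinct next characters after "ttttll": n.
That node has 1 child edge.

1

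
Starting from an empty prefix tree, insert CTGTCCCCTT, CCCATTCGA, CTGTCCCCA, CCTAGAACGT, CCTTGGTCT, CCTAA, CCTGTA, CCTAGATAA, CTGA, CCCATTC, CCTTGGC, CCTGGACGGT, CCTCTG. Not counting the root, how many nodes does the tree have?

51

Count nodes per top-level branch (shared prefixes stored once):
  'C'-branch (CCCATTC, CCCATTCGA, CCTAA, CCTAGAACGT, CCTAGATAA, CCTCTG, CCTGGACGGT, CCTGTA, CCTTGGC, CCTTGGTCT, CTGA, CTGTCCCCA, CTGTCCCCTT): 51 nodes
Sum: 51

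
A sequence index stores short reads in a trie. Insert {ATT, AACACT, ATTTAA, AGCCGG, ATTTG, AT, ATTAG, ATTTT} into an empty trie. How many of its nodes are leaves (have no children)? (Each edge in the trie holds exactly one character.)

Leaves are exactly the stored words that no other stored word extends.
Those words: "AACACT", "AGCCGG", "ATTAG", "ATTTAA", "ATTTG", "ATTTT"
Leaf count: 6

6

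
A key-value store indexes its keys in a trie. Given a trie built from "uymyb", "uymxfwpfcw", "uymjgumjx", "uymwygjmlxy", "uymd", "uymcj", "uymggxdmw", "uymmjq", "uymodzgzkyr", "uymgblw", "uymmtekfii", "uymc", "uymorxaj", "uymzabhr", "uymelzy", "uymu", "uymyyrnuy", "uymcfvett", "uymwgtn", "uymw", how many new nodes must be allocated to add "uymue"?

1

The longest prefix of "uymue" already in the trie is "uymu" (length 4).
Each of the 1 remaining characters creates one node.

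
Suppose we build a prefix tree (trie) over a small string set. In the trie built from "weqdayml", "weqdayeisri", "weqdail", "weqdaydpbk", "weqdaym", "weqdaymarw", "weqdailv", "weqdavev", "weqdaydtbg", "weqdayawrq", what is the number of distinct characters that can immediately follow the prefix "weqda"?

3

The children of the "weqda" node are the distinct next characters among strings starting with "weqda".
Distinct next characters after "weqda": i, v, y.
That node has 3 child edges.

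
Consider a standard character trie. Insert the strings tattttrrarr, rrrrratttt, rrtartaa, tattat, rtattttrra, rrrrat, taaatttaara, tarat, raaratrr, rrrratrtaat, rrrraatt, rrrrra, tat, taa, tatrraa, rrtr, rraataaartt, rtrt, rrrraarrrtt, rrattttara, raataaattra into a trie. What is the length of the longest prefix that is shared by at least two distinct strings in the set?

6

The deepest shared node is where two words last agree before diverging.
e.g. "rrrraarrrtt" and "rrrraatt" share the prefix "rrrraa" of length 6; no pair shares a longer one.
Longest shared-prefix length: 6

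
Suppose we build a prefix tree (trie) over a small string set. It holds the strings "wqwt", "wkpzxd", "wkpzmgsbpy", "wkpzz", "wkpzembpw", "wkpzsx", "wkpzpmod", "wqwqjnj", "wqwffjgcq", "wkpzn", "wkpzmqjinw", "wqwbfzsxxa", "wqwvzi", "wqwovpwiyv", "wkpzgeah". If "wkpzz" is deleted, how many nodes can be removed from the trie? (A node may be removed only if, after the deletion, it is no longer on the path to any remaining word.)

A node on "wkpzz"'s path can go only if nothing else ends at it or branches off below it.
The suffix "z" (1 node) is used only by "wkpzz"; the node for "wkpz" still has the child "x", so pruning stops there.
Nodes removed: 1

1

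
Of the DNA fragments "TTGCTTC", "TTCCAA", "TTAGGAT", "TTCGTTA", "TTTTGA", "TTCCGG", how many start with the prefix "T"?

6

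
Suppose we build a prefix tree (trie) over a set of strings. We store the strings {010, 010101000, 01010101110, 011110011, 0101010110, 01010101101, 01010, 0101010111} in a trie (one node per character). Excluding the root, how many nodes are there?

Trace insertions, counting only characters that open a new branch:
  "010" → 3 new (0, 1, 0)
  "010101000" → prefix "010" already present; 6 new (1, 0, 1, 0, 0, 0)
  "01010101110" → prefix "0101010" already present; 4 new (1, 1, 1, 0)
  "011110011" → prefix "01" already present; 7 new (1, 1, 1, 0, 0, 1, 1)
  "0101010110" → prefix "010101011" already present; 1 new (0)
  "01010101101" → prefix "0101010110" already present; 1 new (1)
  "01010" → prefix "01010" already present; 0 new (none)
  "0101010111" → prefix "0101010111" already present; 0 new (none)
Total nodes = 3 + 6 + 4 + 7 + 1 + 1 + 0 + 0 = 22

22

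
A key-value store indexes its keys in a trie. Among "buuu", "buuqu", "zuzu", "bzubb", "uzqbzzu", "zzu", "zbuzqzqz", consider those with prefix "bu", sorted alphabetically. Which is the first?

buuqu

Words with prefix "bu", in lexicographic order: "buuqu", "buuu"
Position 1: buuqu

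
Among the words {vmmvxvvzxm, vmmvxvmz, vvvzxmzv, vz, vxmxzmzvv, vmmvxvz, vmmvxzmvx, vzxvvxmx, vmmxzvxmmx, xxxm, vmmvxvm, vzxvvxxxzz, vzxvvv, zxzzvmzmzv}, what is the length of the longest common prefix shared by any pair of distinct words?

7

Equivalently: take the maximum, over all pairs, of their longest common prefix length.
e.g. "vmmvxvm" and "vmmvxvmz" share the prefix "vmmvxvm" of length 7; no pair shares a longer one.
Longest shared-prefix length: 7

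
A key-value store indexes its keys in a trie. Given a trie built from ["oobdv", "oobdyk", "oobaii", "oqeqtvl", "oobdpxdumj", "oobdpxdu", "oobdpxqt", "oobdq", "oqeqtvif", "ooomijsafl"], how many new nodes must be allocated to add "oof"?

1

Walking "oof" from the root, the first 2 characters ("oo") follow existing edges; "f" is the first miss.
New nodes needed: |"oof"| − 2 = 3 − 2 = 1.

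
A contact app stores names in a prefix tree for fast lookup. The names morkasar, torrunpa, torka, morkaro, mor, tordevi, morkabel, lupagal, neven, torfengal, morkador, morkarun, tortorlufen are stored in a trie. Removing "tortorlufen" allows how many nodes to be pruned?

A node on "tortorlufen"'s path can go only if nothing else ends at it or branches off below it.
The suffix "torlufen" (8 nodes) is used only by "tortorlufen"; the node for "tor" still has the child "r", so pruning stops there.
Nodes removed: 8

8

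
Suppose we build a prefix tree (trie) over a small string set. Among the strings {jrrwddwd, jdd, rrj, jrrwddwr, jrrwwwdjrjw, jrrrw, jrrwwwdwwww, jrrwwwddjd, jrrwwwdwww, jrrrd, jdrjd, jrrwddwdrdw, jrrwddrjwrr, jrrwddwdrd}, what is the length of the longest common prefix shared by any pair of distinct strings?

The deepest shared node is where two words last agree before diverging.
"jrrwddwdrd" and "jrrwddwdrdw" agree on "jrrwddwdrd" (10 characters) before diverging; nothing deeper is shared.
Longest shared-prefix length: 10

10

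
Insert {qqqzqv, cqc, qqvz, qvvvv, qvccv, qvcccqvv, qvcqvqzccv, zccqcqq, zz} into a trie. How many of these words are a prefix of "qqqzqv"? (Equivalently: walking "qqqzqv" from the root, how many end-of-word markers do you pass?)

1

Walk "qqqzqv" from the root; an end-of-word marker is hit whenever a stored word is a prefix of "qqqzqv".
Prefixes of the query that are stored words: "qqqzqv"
Count: 1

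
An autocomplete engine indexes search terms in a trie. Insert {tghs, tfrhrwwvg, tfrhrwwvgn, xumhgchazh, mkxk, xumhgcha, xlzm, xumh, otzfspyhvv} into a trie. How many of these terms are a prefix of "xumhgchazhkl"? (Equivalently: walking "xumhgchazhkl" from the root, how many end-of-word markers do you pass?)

Walk "xumhgchazhkl" from the root; an end-of-word marker is hit whenever a stored word is a prefix of "xumhgchazhkl".
Prefixes of the query that are stored words: "xumh", "xumhgcha", "xumhgchazh"
Count: 3

3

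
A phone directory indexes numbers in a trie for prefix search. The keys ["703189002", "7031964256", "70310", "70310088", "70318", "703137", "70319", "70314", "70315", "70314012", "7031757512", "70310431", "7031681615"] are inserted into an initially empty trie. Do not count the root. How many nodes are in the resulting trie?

Trace insertions, counting only characters that open a new branch:
  "703189002" → 9 new (7, 0, 3, 1, 8, 9, 0, 0, 2)
  "7031964256" → prefix "7031" already present; 6 new (9, 6, 4, 2, 5, 6)
  "70310" → prefix "7031" already present; 1 new (0)
  "70310088" → prefix "70310" already present; 3 new (0, 8, 8)
  "70318" → prefix "70318" already present; 0 new (none)
  "703137" → prefix "7031" already present; 2 new (3, 7)
  "70319" → prefix "70319" already present; 0 new (none)
  "70314" → prefix "7031" already present; 1 new (4)
  "70315" → prefix "7031" already present; 1 new (5)
  "70314012" → prefix "70314" already present; 3 new (0, 1, 2)
  "7031757512" → prefix "7031" already present; 6 new (7, 5, 7, 5, 1, 2)
  "70310431" → prefix "70310" already present; 3 new (4, 3, 1)
  "7031681615" → prefix "7031" already present; 6 new (6, 8, 1, 6, 1, 5)
Total nodes = 9 + 6 + 1 + 3 + 0 + 2 + 0 + 1 + 1 + 3 + 6 + 3 + 6 = 41

41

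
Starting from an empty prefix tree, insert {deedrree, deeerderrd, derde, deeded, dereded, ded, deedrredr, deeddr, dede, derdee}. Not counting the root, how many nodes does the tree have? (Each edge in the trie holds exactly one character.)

Trace insertions, counting only characters that open a new branch:
  "deedrree" → 8 new (d, e, e, d, r, r, e, e)
  "deeerderrd" → prefix "dee" already present; 7 new (e, r, d, e, r, r, d)
  "derde" → prefix "de" already present; 3 new (r, d, e)
  "deeded" → prefix "deed" already present; 2 new (e, d)
  "dereded" → prefix "der" already present; 4 new (e, d, e, d)
  "ded" → prefix "de" already present; 1 new (d)
  "deedrredr" → prefix "deedrre" already present; 2 new (d, r)
  "deeddr" → prefix "deed" already present; 2 new (d, r)
  "dede" → prefix "ded" already present; 1 new (e)
  "derdee" → prefix "derde" already present; 1 new (e)
Total nodes = 8 + 7 + 3 + 2 + 4 + 1 + 2 + 2 + 1 + 1 = 31

31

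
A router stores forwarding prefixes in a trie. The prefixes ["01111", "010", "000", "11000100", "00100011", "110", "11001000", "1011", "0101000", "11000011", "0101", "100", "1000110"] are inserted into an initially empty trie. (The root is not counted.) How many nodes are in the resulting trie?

Trace insertions, counting only characters that open a new branch:
  "01111" → 5 new (0, 1, 1, 1, 1)
  "010" → prefix "01" already present; 1 new (0)
  "000" → prefix "0" already present; 2 new (0, 0)
  "11000100" → 8 new (1, 1, 0, 0, 0, 1, 0, 0)
  "00100011" → prefix "00" already present; 6 new (1, 0, 0, 0, 1, 1)
  "110" → prefix "110" already present; 0 new (none)
  "11001000" → prefix "1100" already present; 4 new (1, 0, 0, 0)
  "1011" → prefix "1" already present; 3 new (0, 1, 1)
  "0101000" → prefix "010" already present; 4 new (1, 0, 0, 0)
  "11000011" → prefix "11000" already present; 3 new (0, 1, 1)
  "0101" → prefix "0101" already present; 0 new (none)
  "100" → prefix "10" already present; 1 new (0)
  "1000110" → prefix "100" already present; 4 new (0, 1, 1, 0)
Total nodes = 5 + 1 + 2 + 8 + 6 + 0 + 4 + 3 + 4 + 3 + 0 + 1 + 4 = 41

41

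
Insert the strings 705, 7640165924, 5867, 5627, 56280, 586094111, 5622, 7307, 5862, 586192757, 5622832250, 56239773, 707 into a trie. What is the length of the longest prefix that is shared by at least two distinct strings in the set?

Equivalently: take the maximum, over all pairs, of their longest common prefix length.
"5622" and "5622832250" agree on "5622" (4 characters) before diverging; nothing deeper is shared.
Longest shared-prefix length: 4

4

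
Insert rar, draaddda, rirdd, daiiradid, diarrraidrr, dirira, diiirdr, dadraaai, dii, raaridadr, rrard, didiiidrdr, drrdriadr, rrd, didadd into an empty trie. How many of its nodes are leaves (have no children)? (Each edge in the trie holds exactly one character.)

14

A leaf is a node with no children — equivalently, the end of a word that is not a proper prefix of any other stored word.
Those words: "dadraaai", "daiiradid", "diarrraidrr", "didadd", "didiiidrdr", "diiirdr", "dirira", "draaddda", "drrdriadr", "raaridadr", "rar", "rirdd", "rrard", "rrd"
Leaf count: 14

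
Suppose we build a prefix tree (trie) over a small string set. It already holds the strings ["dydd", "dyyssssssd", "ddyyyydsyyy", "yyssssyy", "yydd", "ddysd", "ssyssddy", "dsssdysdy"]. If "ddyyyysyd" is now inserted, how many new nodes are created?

The longest prefix of "ddyyyysyd" already in the trie is "ddyyyy" (length 6).
Each of the 3 remaining characters creates one node.

3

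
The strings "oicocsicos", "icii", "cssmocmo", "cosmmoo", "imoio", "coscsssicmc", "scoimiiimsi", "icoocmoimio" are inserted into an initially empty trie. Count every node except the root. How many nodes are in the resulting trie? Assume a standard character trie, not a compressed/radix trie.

For each word, the new-node count is its length minus the longest prefix already in the trie:
  "oicocsicos" → 10 new (o, i, c, o, c, s, i, c, o, s)
  "icii" → 4 new (i, c, i, i)
  "cssmocmo" → 8 new (c, s, s, m, o, c, m, o)
  "cosmmoo" → prefix "c" already present; 6 new (o, s, m, m, o, o)
  "imoio" → prefix "i" already present; 4 new (m, o, i, o)
  "coscsssicmc" → prefix "cos" already present; 8 new (c, s, s, s, i, c, m, c)
  "scoimiiimsi" → 11 new (s, c, o, i, m, i, i, i, m, s, i)
  "icoocmoimio" → prefix "ic" already present; 9 new (o, o, c, m, o, i, m, i, o)
Total nodes = 10 + 4 + 8 + 6 + 4 + 8 + 11 + 9 = 60

60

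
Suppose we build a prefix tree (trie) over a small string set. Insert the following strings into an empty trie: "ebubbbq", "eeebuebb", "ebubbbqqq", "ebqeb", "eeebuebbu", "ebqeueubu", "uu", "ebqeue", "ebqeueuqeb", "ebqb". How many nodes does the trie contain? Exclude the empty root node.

31

Insert word by word; a character creates a node only if that edge doesn't already exist:
  "ebubbbq" → 7 new (e, b, u, b, b, b, q)
  "eeebuebb" → prefix "e" already present; 7 new (e, e, b, u, e, b, b)
  "ebubbbqqq" → prefix "ebubbbq" already present; 2 new (q, q)
  "ebqeb" → prefix "eb" already present; 3 new (q, e, b)
  "eeebuebbu" → prefix "eeebuebb" already present; 1 new (u)
  "ebqeueubu" → prefix "ebqe" already present; 5 new (u, e, u, b, u)
  "uu" → 2 new (u, u)
  "ebqeue" → prefix "ebqeue" already present; 0 new (none)
  "ebqeueuqeb" → prefix "ebqeueu" already present; 3 new (q, e, b)
  "ebqb" → prefix "ebq" already present; 1 new (b)
Total nodes = 7 + 7 + 2 + 3 + 1 + 5 + 2 + 0 + 3 + 1 = 31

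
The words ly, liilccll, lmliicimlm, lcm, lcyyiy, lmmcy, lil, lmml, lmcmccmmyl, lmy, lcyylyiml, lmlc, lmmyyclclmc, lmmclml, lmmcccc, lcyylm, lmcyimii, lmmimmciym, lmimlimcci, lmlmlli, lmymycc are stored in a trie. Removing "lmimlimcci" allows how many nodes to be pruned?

8

Walk "lmimlimcci" from the leaf back toward the root, removing each node that no remaining word uses.
The suffix "imlimcci" (8 nodes) is used only by "lmimlimcci"; the node for "lm" still has the child "l", so pruning stops there.
Nodes removed: 8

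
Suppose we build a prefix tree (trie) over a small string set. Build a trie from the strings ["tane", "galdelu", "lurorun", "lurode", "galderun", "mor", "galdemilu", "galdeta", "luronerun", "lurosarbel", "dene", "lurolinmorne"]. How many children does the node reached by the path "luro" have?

5

Walk "luro" from the root, arriving at one node.
Characters that immediately follow "luro" among the stored strings: {d, l, n, r, s}.
That node has 5 child edges.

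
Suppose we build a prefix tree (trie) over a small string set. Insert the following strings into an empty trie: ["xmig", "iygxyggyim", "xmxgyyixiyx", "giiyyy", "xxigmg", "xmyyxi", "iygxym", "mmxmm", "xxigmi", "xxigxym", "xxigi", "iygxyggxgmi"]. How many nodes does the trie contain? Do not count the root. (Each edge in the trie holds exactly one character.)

53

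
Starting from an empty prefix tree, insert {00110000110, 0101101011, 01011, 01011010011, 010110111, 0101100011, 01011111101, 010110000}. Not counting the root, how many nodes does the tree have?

36

Trie structure (* marks end of a word):
(root)
└─ 0
   ├─ 0
   │  └─ 1
   │     └─ 1
   │        └─ 0
   │           └─ 0
   │              └─ 0
   │                 └─ 0
   │                    └─ 1
   │                       └─ 1
   │                          └─ 0 *
   └─ 1
      └─ 0
         └─ 1
            └─ 1 *
               ├─ 0
               │  ├─ 0
               │  │  └─ 0
               │  │     ├─ 0 *
               │  │     └─ 1
               │  │        └─ 1 *
               │  └─ 1
               │     ├─ 0
               │     │  ├─ 0
               │     │  │  └─ 1
               │     │  │     └─ 1 *
               │     │  └─ 1
               │     │     └─ 1 *
               │     └─ 1
               │        └─ 1 *
               └─ 1
                  └─ 1
                     └─ 1
                        └─ 1
                           └─ 0
                              └─ 1 *
Counting every labelled node above: 36.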